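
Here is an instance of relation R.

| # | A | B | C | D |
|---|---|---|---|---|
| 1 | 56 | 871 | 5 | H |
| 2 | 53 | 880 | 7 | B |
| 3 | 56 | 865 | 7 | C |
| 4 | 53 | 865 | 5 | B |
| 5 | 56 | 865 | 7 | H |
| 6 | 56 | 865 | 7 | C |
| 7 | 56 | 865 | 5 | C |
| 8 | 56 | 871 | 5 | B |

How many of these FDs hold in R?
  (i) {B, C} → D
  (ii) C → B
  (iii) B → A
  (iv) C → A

(i) {B, C} → D: (B=871, C=5): rows 1, 8 → D takes values {H, B} — violation; (B=865, C=7): rows 3, 5, 6 → D takes values {C, H} — violation; (B=865, C=5): rows 4, 7 → D takes values {B, C} — violation — fails.
(ii) C → B: C=5: rows 1, 4, 7, 8 → B takes values {871, 865} — violation; C=7: rows 2, 3, 5, 6 → B takes values {880, 865} — violation — fails.
(iii) B → A: B=865: rows 3, 4, 5, 6, 7 → A takes values {56, 53} — violation — fails.
(iv) C → A: C=5: rows 1, 4, 7, 8 → A takes values {56, 53} — violation; C=7: rows 2, 3, 5, 6 → A takes values {53, 56} — violation — fails.
None of the 4 dependencies hold.

0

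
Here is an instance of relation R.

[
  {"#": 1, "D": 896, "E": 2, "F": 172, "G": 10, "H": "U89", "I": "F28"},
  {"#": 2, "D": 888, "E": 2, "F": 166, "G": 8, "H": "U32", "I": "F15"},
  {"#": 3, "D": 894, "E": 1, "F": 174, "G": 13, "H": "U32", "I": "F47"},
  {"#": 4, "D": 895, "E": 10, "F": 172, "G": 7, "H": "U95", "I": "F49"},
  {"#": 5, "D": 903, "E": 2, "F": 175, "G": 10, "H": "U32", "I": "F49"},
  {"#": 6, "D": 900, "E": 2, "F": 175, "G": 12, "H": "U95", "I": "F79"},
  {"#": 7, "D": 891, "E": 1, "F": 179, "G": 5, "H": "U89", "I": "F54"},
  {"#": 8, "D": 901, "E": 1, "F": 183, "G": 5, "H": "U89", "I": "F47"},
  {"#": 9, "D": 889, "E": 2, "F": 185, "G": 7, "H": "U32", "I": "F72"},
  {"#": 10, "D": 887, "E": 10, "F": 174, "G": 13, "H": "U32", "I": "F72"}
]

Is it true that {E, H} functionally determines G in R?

No

(E=2, H=U89): row 1 → G = 10 ✓
(E=2, H=U32): rows 2, 5, 9 → G takes values {8, 10, 7} — violation
(E=1, H=U32): row 3 → G = 13 ✓
(E=10, H=U95): row 4 → G = 7 ✓
(E=2, H=U95): row 6 → G = 12 ✓
(E=1, H=U89): rows 7, 8 → G = 5, 5 ✓
(E=10, H=U32): row 10 → G = 13 ✓
Two rows agree on {E, H} but differ on G, so {E, H} -> G does not hold.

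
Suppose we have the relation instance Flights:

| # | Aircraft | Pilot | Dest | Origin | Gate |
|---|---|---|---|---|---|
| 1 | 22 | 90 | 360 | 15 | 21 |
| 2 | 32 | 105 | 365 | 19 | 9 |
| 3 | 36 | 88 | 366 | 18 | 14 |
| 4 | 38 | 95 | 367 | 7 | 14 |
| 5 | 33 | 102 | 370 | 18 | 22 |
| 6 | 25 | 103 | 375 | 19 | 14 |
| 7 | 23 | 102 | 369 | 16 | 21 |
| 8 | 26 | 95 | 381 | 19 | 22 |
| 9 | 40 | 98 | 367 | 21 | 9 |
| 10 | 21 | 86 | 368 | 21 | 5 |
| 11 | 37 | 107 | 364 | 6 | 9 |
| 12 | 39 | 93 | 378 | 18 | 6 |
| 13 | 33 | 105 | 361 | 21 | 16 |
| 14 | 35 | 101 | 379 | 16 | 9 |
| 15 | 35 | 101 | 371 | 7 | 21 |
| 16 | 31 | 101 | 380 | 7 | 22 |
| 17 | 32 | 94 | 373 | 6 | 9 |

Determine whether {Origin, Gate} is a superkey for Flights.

Rows 11 and 17 have the same {Origin, Gate} value (Origin=6, Gate=9) but are distinct tuples, so {Origin, Gate} does not determine every attribute — not a superkey.

No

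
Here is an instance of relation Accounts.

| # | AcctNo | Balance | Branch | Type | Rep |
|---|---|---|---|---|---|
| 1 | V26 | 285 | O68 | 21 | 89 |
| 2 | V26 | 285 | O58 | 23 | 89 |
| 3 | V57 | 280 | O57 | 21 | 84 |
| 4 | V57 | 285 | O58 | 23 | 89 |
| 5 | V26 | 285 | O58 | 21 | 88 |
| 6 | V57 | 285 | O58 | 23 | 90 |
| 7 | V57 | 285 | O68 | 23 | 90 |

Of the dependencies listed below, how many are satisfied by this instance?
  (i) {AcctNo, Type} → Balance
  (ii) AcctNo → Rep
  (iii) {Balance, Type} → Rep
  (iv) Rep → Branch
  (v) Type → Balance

(i) {AcctNo, Type} → Balance: every LHS value maps to a single RHS value — holds.
(ii) AcctNo → Rep: AcctNo=V26: rows 1, 2, 5 → Rep takes values {89, 88} — violation; AcctNo=V57: rows 3, 4, 6, 7 → Rep takes values {84, 89, 90} — violation — fails.
(iii) {Balance, Type} → Rep: (Balance=285, Type=21): rows 1, 5 → Rep takes values {89, 88} — violation; (Balance=285, Type=23): rows 2, 4, 6, 7 → Rep takes values {89, 90} — violation — fails.
(iv) Rep → Branch: Rep=89: rows 1, 2, 4 → Branch takes values {O68, O58} — violation; Rep=90: rows 6, 7 → Branch takes values {O58, O68} — violation — fails.
(v) Type → Balance: Type=21: rows 1, 3, 5 → Balance takes values {285, 280} — violation — fails.
1 of the 5 dependencies holds.

1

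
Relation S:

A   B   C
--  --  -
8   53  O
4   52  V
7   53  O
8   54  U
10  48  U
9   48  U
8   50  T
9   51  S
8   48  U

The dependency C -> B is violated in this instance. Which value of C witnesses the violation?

U

C=O: 2 rows → B = 53, 53 ✓
C=V: 1 row → B = 52 ✓
C=U: 4 rows → B takes values {54, 48} — violation
C=T: 1 row → B = 50 ✓
C=S: 1 row → B = 51 ✓
The only C value with inconsistent B is C=U.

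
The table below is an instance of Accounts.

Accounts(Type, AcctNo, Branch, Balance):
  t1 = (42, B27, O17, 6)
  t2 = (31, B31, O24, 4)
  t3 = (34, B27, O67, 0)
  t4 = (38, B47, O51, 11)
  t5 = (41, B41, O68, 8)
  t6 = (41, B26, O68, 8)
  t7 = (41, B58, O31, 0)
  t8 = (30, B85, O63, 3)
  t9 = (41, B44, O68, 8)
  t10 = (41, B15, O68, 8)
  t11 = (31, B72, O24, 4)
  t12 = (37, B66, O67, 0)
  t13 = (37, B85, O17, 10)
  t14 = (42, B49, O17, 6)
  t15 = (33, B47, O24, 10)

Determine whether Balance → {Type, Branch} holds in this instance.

No

Balance=6: rows 1, 14 → {Type,Branch} = (42, O17), (42, O17) ✓
Balance=4: rows 2, 11 → {Type,Branch} = (31, O24), (31, O24) ✓
Balance=0: rows 3, 7, 12 → {Type,Branch} takes values {(34, O67), (41, O31), (37, O67)} — violation
Balance=11: row 4 → {Type,Branch} = (38, O51) ✓
Balance=8: rows 5, 6, 9, 10 → {Type,Branch} = (41, O68), (41, O68), (41, O68), (41, O68) ✓
Balance=3: row 8 → {Type,Branch} = (30, O63) ✓
Balance=10: rows 13, 15 → {Type,Branch} takes values {(37, O17), (33, O24)} — violation
Two rows agree on Balance but differ on {Type, Branch}, so Balance → {Type, Branch} does not hold.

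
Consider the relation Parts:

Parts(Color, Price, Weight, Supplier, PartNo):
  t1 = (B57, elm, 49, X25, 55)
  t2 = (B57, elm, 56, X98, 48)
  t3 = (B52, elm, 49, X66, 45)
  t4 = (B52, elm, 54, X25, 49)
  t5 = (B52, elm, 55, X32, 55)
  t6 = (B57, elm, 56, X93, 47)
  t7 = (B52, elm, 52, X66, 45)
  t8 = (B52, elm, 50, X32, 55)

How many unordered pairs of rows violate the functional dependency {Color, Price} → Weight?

(Color=B57, Price=elm): violating pairs (1,2), (1,6) — 2 pairs.
(Color=B52, Price=elm): violating pairs (3,4), (3,5), (3,7), (3,8), (4,5), (4,7), (4,8), (5,7), (5,8), (7,8) — 10 pairs.

12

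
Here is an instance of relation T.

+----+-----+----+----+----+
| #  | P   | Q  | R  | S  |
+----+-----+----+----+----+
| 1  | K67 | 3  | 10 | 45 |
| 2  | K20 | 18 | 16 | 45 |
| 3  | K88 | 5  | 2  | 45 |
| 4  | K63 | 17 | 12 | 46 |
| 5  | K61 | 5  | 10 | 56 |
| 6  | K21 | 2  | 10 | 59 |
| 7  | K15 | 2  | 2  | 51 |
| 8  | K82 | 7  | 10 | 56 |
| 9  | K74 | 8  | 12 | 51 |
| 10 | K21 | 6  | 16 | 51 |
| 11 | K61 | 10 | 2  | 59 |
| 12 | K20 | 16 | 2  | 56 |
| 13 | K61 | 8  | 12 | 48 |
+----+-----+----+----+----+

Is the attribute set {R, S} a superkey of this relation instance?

No

Rows 5 and 8 have the same {R, S} value (R=10, S=56) but are distinct tuples, so {R, S} does not determine every attribute — not a superkey.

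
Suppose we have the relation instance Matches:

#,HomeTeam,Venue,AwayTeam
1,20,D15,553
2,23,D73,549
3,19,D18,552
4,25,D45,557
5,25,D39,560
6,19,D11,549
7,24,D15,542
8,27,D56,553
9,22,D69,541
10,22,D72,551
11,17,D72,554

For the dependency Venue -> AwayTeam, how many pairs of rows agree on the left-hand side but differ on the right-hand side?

2

Venue=D15: violating pairs (1,7) — 1 pair.
Venue=D72: violating pairs (10,11) — 1 pair.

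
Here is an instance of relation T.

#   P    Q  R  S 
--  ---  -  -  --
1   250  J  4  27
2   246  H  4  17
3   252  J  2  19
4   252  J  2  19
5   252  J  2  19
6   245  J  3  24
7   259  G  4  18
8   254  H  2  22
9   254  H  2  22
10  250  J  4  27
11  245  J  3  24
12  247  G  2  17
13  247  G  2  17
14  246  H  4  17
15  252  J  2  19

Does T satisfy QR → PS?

(Q=J, R=4): rows 1, 10 → {P,S} = (250, 27), (250, 27) ✓
(Q=H, R=4): rows 2, 14 → {P,S} = (246, 17), (246, 17) ✓
(Q=J, R=2): rows 3, 4, 5, 15 → {P,S} = (252, 19), (252, 19), (252, 19), (252, 19) ✓
(Q=J, R=3): rows 6, 11 → {P,S} = (245, 24), (245, 24) ✓
(Q=G, R=4): row 7 → {P,S} = (259, 18) ✓
(Q=H, R=2): rows 8, 9 → {P,S} = (254, 22), (254, 22) ✓
(Q=G, R=2): rows 12, 13 → {P,S} = (247, 17), (247, 17) ✓
Every QR value is associated with a single PS value, so QR → PS holds.

Yes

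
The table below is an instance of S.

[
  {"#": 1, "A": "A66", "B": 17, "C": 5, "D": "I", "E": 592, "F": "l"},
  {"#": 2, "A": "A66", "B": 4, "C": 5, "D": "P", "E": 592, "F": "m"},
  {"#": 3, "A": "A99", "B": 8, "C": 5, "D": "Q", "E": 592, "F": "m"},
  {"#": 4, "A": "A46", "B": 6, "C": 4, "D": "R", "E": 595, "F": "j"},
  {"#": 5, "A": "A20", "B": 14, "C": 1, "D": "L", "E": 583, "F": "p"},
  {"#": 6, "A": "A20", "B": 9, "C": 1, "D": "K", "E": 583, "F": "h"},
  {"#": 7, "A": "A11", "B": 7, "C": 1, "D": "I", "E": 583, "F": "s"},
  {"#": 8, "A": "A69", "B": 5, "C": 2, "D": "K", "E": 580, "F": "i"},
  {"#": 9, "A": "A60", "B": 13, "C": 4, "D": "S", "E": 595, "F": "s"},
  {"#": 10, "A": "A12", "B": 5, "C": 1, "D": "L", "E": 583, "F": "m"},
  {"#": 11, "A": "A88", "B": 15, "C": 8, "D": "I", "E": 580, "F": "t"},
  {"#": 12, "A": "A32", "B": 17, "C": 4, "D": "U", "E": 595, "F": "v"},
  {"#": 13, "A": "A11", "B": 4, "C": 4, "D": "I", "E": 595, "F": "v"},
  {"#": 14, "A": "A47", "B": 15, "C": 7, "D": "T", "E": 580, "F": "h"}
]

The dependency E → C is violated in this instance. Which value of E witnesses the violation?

580

E=592: rows 1, 2, 3 → C = 5, 5, 5 ✓
E=595: rows 4, 9, 12, 13 → C = 4, 4, 4, 4 ✓
E=583: rows 5, 6, 7, 10 → C = 1, 1, 1, 1 ✓
E=580: rows 8, 11, 14 → C takes values {2, 8, 7} — violation
The only E value with inconsistent C is E=580.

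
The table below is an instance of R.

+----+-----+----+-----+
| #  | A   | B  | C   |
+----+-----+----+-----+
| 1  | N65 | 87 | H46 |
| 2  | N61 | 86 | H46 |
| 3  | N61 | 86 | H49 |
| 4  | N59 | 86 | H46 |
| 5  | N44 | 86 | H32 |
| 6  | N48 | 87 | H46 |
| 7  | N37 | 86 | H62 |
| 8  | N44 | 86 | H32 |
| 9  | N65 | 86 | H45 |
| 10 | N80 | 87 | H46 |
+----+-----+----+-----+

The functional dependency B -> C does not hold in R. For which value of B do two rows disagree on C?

86

B=87: rows 1, 6, 10 → C = H46, H46, H46 ✓
B=86: rows 2, 3, 4, 5, 7, 8, 9 → C takes values {H46, H49, H32, H62, H45} — violation
The only B value with inconsistent C is B=86.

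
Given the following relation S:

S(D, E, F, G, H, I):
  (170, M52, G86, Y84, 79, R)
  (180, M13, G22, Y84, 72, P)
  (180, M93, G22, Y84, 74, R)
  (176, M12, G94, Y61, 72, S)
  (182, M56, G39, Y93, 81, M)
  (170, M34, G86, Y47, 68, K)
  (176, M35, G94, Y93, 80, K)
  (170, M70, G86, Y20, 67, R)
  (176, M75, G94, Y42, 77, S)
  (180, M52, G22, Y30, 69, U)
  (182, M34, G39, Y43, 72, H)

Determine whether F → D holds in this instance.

F=G86: 3 rows → D = 170, 170, 170 ✓
F=G22: 3 rows → D = 180, 180, 180 ✓
F=G94: 3 rows → D = 176, 176, 176 ✓
F=G39: 2 rows → D = 182, 182 ✓
Every F value is associated with a single D value, so F → D holds.

Yes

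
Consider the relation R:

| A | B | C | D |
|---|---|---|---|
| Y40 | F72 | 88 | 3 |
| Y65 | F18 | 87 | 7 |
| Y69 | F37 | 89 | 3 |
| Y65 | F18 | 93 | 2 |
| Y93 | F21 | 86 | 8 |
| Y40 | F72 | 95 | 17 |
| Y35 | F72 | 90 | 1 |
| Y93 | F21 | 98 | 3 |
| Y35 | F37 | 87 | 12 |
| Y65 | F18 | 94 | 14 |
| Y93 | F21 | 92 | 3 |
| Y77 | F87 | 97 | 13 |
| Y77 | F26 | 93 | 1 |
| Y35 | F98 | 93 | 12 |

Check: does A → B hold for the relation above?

A=Y40: 2 rows → B = F72, F72 ✓
A=Y65: 3 rows → B = F18, F18, F18 ✓
A=Y69: 1 row → B = F37 ✓
A=Y93: 3 rows → B = F21, F21, F21 ✓
A=Y35: 3 rows → B takes values {F72, F37, F98} — violation
A=Y77: 2 rows → B takes values {F87, F26} — violation
Two rows agree on A but differ on B, so A → B does not hold.

No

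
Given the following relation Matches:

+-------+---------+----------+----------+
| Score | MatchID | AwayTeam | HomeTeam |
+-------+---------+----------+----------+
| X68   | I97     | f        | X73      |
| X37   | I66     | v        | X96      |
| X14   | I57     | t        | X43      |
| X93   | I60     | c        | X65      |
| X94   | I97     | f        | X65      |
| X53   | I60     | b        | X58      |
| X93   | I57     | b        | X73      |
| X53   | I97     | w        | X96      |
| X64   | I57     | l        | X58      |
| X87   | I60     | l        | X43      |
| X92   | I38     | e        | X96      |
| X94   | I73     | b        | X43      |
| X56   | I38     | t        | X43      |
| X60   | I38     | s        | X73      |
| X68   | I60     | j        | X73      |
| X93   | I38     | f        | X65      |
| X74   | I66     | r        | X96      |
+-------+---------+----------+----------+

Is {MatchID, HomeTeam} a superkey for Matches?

Two distinct rows share (MatchID=I66, HomeTeam=X96), so {MatchID, HomeTeam} does not determine every attribute — not a superkey.

No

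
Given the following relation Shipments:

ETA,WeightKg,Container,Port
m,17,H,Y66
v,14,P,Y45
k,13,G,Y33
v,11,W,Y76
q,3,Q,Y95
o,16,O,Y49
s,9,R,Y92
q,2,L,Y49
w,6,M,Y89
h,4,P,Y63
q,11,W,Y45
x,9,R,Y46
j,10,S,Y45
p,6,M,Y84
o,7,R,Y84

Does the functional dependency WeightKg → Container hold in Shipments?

Yes

WeightKg=17: 1 row → Container = H ✓
WeightKg=14: 1 row → Container = P ✓
WeightKg=13: 1 row → Container = G ✓
WeightKg=11: 2 rows → Container = W, W ✓
WeightKg=3: 1 row → Container = Q ✓
WeightKg=16: 1 row → Container = O ✓
WeightKg=9: 2 rows → Container = R, R ✓
WeightKg=2: 1 row → Container = L ✓
WeightKg=6: 2 rows → Container = M, M ✓
WeightKg=4: 1 row → Container = P ✓
WeightKg=10: 1 row → Container = S ✓
WeightKg=7: 1 row → Container = R ✓
Every WeightKg value is associated with a single Container value, so WeightKg → Container holds.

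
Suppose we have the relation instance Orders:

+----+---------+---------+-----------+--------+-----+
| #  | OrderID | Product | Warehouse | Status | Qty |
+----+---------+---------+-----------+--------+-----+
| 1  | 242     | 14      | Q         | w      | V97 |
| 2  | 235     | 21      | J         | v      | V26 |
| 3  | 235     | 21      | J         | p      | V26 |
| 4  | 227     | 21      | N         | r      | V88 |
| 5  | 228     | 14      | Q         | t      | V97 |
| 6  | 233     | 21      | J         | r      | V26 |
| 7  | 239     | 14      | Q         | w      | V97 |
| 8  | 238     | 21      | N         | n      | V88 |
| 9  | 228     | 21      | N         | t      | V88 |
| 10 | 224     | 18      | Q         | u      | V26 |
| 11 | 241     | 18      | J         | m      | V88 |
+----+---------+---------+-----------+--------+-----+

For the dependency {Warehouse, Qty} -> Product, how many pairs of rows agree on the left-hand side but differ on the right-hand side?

(Warehouse=Q, Qty=V97): all 3 rows agree on Product — 0 pairs.
(Warehouse=J, Qty=V26): all 3 rows agree on Product — 0 pairs.
(Warehouse=N, Qty=V88): all 3 rows agree on Product — 0 pairs.

0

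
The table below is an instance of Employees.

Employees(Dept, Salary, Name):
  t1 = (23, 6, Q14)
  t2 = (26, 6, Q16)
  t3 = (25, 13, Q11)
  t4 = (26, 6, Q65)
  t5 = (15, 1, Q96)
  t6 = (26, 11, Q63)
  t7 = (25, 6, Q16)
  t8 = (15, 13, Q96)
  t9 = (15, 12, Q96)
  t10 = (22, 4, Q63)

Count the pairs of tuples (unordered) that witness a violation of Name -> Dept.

Name=Q16: violating pairs (2,7) — 1 pair.
Name=Q96: all 3 rows agree on Dept — 0 pairs.
Name=Q63: violating pairs (6,10) — 1 pair.

2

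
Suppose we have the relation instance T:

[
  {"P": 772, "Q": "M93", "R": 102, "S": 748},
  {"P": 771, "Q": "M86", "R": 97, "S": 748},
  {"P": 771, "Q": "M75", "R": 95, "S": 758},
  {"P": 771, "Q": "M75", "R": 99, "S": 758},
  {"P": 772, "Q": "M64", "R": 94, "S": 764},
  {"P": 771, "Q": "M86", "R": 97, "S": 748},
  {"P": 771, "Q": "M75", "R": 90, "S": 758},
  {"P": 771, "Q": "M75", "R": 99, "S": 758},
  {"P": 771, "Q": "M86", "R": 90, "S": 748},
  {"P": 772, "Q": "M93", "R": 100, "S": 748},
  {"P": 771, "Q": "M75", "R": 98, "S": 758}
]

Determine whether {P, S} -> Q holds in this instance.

Yes

(P=772, S=748): 2 rows → Q = M93, M93 ✓
(P=771, S=748): 3 rows → Q = M86, M86, M86 ✓
(P=771, S=758): 5 rows → Q = M75, M75, M75, M75, M75 ✓
(P=772, S=764): 1 row → Q = M64 ✓
Every {P, S} value is associated with a single Q value, so {P, S} -> Q holds.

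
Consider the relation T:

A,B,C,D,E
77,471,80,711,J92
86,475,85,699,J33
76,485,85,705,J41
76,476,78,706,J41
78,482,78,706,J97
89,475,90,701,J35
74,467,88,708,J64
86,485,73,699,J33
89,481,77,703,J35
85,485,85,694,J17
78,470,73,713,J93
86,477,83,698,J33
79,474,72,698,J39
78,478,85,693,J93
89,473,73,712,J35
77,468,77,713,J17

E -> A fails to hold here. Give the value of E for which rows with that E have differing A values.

J17

E=J92: 1 row → A = 77 ✓
E=J33: 3 rows → A = 86, 86, 86 ✓
E=J41: 2 rows → A = 76, 76 ✓
E=J97: 1 row → A = 78 ✓
E=J35: 3 rows → A = 89, 89, 89 ✓
E=J64: 1 row → A = 74 ✓
E=J17: 2 rows → A takes values {85, 77} — violation
E=J93: 2 rows → A = 78, 78 ✓
E=J39: 1 row → A = 79 ✓
The only E value with inconsistent A is E=J17.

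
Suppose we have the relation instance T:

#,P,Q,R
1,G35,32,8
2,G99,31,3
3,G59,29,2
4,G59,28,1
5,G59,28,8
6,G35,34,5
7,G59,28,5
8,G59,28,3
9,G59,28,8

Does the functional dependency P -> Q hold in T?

No

P=G35: rows 1, 6 → Q takes values {32, 34} — violation
P=G99: row 2 → Q = 31 ✓
P=G59: rows 3, 4, 5, 7, 8, 9 → Q takes values {29, 28} — violation
Two rows agree on P but differ on Q, so P -> Q does not hold.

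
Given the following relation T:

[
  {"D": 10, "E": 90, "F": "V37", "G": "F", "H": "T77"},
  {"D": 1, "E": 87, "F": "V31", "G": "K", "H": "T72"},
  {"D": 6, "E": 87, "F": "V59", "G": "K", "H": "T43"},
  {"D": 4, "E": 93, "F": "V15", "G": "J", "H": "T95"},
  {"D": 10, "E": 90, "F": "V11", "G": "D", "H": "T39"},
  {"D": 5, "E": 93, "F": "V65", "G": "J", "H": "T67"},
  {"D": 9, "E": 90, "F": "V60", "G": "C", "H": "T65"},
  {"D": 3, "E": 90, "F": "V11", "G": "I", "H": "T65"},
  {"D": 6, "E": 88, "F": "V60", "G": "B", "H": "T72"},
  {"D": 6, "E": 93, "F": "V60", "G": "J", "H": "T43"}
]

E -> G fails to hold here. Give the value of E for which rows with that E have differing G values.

E=90: 4 rows → G takes values {F, D, C, I} — violation
E=87: 2 rows → G = K, K ✓
E=93: 3 rows → G = J, J, J ✓
E=88: 1 row → G = B ✓
The only E value with inconsistent G is E=90.

90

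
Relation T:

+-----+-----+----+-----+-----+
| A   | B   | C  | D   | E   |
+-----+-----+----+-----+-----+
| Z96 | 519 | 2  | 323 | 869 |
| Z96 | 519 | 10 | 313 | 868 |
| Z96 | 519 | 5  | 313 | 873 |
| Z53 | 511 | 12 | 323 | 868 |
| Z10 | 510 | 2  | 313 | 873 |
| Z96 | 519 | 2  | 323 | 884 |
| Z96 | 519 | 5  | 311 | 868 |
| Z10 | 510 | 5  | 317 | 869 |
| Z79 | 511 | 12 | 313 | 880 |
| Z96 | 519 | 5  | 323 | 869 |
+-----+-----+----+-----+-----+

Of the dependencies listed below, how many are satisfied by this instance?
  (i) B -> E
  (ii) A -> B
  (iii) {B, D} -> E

1

(i) B -> E: B=519: 6 rows → E takes values {869, 868, 873, 884} — violation; B=511: 2 rows → E takes values {868, 880} — violation; B=510: 2 rows → E takes values {873, 869} — violation — fails.
(ii) A -> B: every LHS value maps to a single RHS value — holds.
(iii) {B, D} -> E: (B=519, D=323): 3 rows → E takes values {869, 884} — violation; (B=519, D=313): 2 rows → E takes values {868, 873} — violation — fails.
1 of the 3 dependencies holds.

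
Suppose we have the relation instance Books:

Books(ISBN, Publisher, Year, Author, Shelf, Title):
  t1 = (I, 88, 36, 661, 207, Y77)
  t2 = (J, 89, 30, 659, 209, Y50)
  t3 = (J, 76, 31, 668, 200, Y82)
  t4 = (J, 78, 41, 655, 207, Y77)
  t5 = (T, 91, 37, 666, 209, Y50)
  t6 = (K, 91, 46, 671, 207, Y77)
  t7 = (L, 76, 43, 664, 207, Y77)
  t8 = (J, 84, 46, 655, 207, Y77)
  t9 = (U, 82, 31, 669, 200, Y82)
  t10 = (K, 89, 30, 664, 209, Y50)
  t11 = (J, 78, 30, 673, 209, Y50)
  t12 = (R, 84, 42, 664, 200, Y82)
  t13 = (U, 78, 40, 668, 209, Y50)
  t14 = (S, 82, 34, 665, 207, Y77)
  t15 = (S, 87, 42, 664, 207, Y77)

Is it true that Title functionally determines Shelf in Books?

Title=Y77: rows 1, 4, 6, 7, 8, 14, 15 → Shelf = 207, 207, 207, 207, 207, 207, 207 ✓
Title=Y50: rows 2, 5, 10, 11, 13 → Shelf = 209, 209, 209, 209, 209 ✓
Title=Y82: rows 3, 9, 12 → Shelf = 200, 200, 200 ✓
Every Title value is associated with a single Shelf value, so Title → Shelf holds.

Yes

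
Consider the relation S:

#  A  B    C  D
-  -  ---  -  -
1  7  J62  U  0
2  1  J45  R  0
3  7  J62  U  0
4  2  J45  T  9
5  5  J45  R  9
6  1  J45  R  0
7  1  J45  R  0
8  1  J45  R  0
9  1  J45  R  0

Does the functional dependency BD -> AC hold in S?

No

(B=J62, D=0): rows 1, 3 → {A,C} = (7, U), (7, U) ✓
(B=J45, D=0): rows 2, 6, 7, 8, 9 → {A,C} = (1, R), (1, R), (1, R), (1, R), (1, R) ✓
(B=J45, D=9): rows 4, 5 → {A,C} takes values {(2, T), (5, R)} — violation
Two rows agree on BD but differ on AC, so BD -> AC does not hold.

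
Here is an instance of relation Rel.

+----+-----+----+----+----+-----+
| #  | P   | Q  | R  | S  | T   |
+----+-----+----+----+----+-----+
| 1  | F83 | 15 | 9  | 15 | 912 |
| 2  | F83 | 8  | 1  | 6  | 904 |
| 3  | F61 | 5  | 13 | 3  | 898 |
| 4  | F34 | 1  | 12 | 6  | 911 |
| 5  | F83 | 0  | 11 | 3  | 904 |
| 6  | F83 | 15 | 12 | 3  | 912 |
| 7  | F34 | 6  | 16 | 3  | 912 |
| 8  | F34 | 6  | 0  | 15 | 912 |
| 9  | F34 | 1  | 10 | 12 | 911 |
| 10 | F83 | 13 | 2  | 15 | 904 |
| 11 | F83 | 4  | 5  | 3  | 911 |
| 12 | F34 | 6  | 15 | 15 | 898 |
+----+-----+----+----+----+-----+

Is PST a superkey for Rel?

Yes

All 12 rows have distinct PST values, so PST → (all attributes) holds and PST is a superkey.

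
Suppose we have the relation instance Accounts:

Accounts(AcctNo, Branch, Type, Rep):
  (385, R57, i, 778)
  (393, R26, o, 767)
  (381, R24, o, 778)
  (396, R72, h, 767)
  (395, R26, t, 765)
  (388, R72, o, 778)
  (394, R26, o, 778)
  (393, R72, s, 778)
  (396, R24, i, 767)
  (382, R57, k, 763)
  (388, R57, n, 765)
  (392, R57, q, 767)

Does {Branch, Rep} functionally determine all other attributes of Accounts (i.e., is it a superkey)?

No

Two distinct rows share (Branch=R72, Rep=778), so {Branch, Rep} does not determine every attribute — not a superkey.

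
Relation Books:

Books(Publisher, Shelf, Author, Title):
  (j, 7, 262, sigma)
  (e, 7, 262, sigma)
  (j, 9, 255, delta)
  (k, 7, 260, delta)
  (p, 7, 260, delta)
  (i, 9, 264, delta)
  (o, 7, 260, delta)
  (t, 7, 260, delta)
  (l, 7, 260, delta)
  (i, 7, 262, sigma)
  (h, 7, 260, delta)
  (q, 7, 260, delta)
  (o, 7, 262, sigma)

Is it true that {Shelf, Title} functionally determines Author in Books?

No

(Shelf=7, Title=sigma): 4 rows → Author = 262, 262, 262, 262 ✓
(Shelf=9, Title=delta): 2 rows → Author takes values {255, 264} — violation
(Shelf=7, Title=delta): 7 rows → Author = 260, 260, 260, 260, 260, 260, 260 ✓
Two rows agree on {Shelf, Title} but differ on Author, so {Shelf, Title} -> Author does not hold.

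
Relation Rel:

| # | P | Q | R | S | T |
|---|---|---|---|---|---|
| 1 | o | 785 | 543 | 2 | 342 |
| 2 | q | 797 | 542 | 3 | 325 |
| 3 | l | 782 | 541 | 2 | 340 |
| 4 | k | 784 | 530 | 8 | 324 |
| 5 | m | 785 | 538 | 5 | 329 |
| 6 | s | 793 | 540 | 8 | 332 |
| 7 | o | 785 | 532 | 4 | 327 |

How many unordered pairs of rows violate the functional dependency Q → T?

3

Q=785: violating pairs (1,5), (1,7), (5,7) — 3 pairs.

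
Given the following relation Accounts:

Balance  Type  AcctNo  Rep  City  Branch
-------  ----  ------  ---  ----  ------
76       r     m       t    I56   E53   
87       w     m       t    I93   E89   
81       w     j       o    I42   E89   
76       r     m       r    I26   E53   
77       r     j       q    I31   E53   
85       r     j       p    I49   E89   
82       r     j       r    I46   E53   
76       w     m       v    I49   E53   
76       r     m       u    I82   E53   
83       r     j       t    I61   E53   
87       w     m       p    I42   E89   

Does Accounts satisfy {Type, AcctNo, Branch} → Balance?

No

(Type=r, AcctNo=m, Branch=E53): 3 rows → Balance = 76, 76, 76 ✓
(Type=w, AcctNo=m, Branch=E89): 2 rows → Balance = 87, 87 ✓
(Type=w, AcctNo=j, Branch=E89): 1 row → Balance = 81 ✓
(Type=r, AcctNo=j, Branch=E53): 3 rows → Balance takes values {77, 82, 83} — violation
(Type=r, AcctNo=j, Branch=E89): 1 row → Balance = 85 ✓
(Type=w, AcctNo=m, Branch=E53): 1 row → Balance = 76 ✓
Two rows agree on {Type, AcctNo, Branch} but differ on Balance, so {Type, AcctNo, Branch} → Balance does not hold.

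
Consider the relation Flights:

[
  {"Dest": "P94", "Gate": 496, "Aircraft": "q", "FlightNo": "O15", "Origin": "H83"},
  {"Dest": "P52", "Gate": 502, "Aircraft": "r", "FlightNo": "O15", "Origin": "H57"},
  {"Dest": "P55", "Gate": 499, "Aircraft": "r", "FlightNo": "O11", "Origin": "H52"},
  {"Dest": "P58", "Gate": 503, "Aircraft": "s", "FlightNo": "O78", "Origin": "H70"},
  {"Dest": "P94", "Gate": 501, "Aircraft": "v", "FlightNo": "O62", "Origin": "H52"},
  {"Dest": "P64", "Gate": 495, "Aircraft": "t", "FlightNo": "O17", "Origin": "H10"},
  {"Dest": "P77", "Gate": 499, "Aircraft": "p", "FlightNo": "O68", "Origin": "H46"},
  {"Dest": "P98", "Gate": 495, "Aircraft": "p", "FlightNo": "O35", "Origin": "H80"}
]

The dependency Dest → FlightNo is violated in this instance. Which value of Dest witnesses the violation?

P94

Dest=P94: 2 rows → FlightNo takes values {O15, O62} — violation
Dest=P52: 1 row → FlightNo = O15 ✓
Dest=P55: 1 row → FlightNo = O11 ✓
Dest=P58: 1 row → FlightNo = O78 ✓
Dest=P64: 1 row → FlightNo = O17 ✓
Dest=P77: 1 row → FlightNo = O68 ✓
Dest=P98: 1 row → FlightNo = O35 ✓
The only Dest value with inconsistent FlightNo is Dest=P94.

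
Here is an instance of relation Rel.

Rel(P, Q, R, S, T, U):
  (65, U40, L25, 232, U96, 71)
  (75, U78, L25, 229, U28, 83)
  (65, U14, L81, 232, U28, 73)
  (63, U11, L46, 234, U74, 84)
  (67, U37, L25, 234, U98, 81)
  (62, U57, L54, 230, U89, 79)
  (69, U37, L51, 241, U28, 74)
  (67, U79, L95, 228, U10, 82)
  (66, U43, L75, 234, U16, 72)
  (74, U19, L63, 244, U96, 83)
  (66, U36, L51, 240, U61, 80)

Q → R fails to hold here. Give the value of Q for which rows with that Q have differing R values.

U37

Q=U40: 1 row → R = L25 ✓
Q=U78: 1 row → R = L25 ✓
Q=U14: 1 row → R = L81 ✓
Q=U11: 1 row → R = L46 ✓
Q=U37: 2 rows → R takes values {L25, L51} — violation
Q=U57: 1 row → R = L54 ✓
Q=U79: 1 row → R = L95 ✓
Q=U43: 1 row → R = L75 ✓
Q=U19: 1 row → R = L63 ✓
Q=U36: 1 row → R = L51 ✓
The only Q value with inconsistent R is Q=U37.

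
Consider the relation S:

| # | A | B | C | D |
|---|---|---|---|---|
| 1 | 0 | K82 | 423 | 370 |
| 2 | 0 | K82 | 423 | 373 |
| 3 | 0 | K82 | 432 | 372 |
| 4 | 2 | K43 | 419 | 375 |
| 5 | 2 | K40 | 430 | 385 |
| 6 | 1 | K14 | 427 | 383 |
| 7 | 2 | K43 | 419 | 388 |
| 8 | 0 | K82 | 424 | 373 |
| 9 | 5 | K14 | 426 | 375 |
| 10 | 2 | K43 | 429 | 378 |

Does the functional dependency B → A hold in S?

B=K82: rows 1, 2, 3, 8 → A = 0, 0, 0, 0 ✓
B=K43: rows 4, 7, 10 → A = 2, 2, 2 ✓
B=K40: row 5 → A = 2 ✓
B=K14: rows 6, 9 → A takes values {1, 5} — violation
Two rows agree on B but differ on A, so B → A does not hold.

No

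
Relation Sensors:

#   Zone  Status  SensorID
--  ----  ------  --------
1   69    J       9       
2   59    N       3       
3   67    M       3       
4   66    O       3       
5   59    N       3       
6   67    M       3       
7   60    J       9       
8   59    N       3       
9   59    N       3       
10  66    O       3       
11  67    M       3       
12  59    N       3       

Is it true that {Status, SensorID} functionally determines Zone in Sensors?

No

(Status=J, SensorID=9): rows 1, 7 → Zone takes values {69, 60} — violation
(Status=N, SensorID=3): rows 2, 5, 8, 9, 12 → Zone = 59, 59, 59, 59, 59 ✓
(Status=M, SensorID=3): rows 3, 6, 11 → Zone = 67, 67, 67 ✓
(Status=O, SensorID=3): rows 4, 10 → Zone = 66, 66 ✓
Two rows agree on {Status, SensorID} but differ on Zone, so {Status, SensorID} → Zone does not hold.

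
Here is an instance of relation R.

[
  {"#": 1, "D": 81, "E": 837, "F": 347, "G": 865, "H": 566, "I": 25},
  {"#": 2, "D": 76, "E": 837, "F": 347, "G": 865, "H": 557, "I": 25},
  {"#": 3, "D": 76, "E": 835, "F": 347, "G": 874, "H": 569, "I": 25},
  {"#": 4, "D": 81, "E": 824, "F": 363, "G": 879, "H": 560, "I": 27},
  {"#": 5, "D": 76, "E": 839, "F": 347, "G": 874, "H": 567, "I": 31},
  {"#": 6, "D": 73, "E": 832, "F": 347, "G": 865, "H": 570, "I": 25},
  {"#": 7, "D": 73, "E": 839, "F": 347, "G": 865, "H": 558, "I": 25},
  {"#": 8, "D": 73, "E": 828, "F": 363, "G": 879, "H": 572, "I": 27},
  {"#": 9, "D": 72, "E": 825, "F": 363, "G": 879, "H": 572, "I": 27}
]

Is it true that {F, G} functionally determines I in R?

(F=347, G=865): rows 1, 2, 6, 7 → I = 25, 25, 25, 25 ✓
(F=347, G=874): rows 3, 5 → I takes values {25, 31} — violation
(F=363, G=879): rows 4, 8, 9 → I = 27, 27, 27 ✓
Two rows agree on {F, G} but differ on I, so {F, G} -> I does not hold.

No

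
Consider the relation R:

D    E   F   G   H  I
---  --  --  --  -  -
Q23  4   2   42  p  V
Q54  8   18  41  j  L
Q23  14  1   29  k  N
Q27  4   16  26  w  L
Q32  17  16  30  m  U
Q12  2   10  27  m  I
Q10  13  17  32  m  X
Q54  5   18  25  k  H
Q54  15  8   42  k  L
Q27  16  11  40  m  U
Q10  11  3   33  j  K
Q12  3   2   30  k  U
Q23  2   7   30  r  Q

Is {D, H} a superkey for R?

No

Two distinct rows share (D=Q54, H=k), so {D, H} does not determine every attribute — not a superkey.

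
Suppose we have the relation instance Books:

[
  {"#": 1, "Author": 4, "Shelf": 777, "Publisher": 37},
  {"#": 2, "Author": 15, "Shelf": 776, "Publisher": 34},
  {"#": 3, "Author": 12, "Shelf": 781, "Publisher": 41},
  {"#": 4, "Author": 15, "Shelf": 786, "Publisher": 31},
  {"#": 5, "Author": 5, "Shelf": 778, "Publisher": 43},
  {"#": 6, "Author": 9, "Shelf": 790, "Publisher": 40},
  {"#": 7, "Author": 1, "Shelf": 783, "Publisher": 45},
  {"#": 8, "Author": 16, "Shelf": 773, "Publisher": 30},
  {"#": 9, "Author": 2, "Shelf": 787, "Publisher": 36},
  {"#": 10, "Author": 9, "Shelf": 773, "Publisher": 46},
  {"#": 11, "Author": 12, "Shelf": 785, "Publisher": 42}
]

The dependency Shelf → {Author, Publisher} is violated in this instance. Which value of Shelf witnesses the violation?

Shelf=777: row 1 → {Author,Publisher} = (4, 37) ✓
Shelf=776: row 2 → {Author,Publisher} = (15, 34) ✓
Shelf=781: row 3 → {Author,Publisher} = (12, 41) ✓
Shelf=786: row 4 → {Author,Publisher} = (15, 31) ✓
Shelf=778: row 5 → {Author,Publisher} = (5, 43) ✓
Shelf=790: row 6 → {Author,Publisher} = (9, 40) ✓
Shelf=783: row 7 → {Author,Publisher} = (1, 45) ✓
Shelf=773: rows 8, 10 → {Author,Publisher} takes values {(16, 30), (9, 46)} — violation
Shelf=787: row 9 → {Author,Publisher} = (2, 36) ✓
Shelf=785: row 11 → {Author,Publisher} = (12, 42) ✓
The only Shelf value with inconsistent RHS is Shelf=773.

773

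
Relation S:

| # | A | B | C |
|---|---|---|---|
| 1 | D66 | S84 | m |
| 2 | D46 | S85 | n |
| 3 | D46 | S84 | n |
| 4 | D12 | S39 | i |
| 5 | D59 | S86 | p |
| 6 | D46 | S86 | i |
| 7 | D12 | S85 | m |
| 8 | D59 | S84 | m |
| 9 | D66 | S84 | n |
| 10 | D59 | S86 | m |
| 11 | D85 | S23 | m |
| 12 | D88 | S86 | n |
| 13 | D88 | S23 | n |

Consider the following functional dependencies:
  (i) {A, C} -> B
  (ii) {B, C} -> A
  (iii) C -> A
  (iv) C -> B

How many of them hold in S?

(i) {A, C} -> B: (A=D46, C=n): rows 2, 3 → B takes values {S85, S84} — violation; (A=D59, C=m): rows 8, 10 → B takes values {S84, S86} — violation; (A=D88, C=n): rows 12, 13 → B takes values {S86, S23} — violation — fails.
(ii) {B, C} -> A: (B=S84, C=m): rows 1, 8 → A takes values {D66, D59} — violation; (B=S84, C=n): rows 3, 9 → A takes values {D46, D66} — violation — fails.
(iii) C -> A: C=m: rows 1, 7, 8, 10, 11 → A takes values {D66, D12, D59, D85} — violation; C=n: rows 2, 3, 9, 12, 13 → A takes values {D46, D66, D88} — violation; C=i: rows 4, 6 → A takes values {D12, D46} — violation — fails.
(iv) C -> B: C=m: rows 1, 7, 8, 10, 11 → B takes values {S84, S85, S86, S23} — violation; C=n: rows 2, 3, 9, 12, 13 → B takes values {S85, S84, S86, S23} — violation; C=i: rows 4, 6 → B takes values {S39, S86} — violation — fails.
None of the 4 dependencies hold.

0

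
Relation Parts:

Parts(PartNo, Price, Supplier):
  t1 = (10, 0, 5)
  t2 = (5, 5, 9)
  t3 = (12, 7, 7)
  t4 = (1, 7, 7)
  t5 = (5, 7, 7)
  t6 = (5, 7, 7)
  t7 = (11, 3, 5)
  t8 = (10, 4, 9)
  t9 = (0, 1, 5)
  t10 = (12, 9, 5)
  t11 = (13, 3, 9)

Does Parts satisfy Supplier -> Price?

Supplier=5: rows 1, 7, 9, 10 → Price takes values {0, 3, 1, 9} — violation
Supplier=9: rows 2, 8, 11 → Price takes values {5, 4, 3} — violation
Supplier=7: rows 3, 4, 5, 6 → Price = 7, 7, 7, 7 ✓
Two rows agree on Supplier but differ on Price, so Supplier -> Price does not hold.

No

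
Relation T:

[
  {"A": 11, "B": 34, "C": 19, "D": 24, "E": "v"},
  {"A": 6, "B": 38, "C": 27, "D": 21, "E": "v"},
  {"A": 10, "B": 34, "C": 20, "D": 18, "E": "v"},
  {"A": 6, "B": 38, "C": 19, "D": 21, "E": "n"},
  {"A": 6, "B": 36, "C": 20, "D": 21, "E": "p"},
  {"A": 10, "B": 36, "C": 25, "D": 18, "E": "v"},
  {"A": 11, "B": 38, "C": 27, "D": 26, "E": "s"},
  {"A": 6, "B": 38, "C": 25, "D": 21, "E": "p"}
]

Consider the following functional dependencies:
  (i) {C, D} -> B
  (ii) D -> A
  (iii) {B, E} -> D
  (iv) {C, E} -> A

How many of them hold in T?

3

(i) {C, D} -> B: every LHS value maps to a single RHS value — holds.
(ii) D -> A: every LHS value maps to a single RHS value — holds.
(iii) {B, E} -> D: (B=34, E=v): 2 rows → D takes values {24, 18} — violation — fails.
(iv) {C, E} -> A: every LHS value maps to a single RHS value — holds.
3 of the 4 dependencies hold.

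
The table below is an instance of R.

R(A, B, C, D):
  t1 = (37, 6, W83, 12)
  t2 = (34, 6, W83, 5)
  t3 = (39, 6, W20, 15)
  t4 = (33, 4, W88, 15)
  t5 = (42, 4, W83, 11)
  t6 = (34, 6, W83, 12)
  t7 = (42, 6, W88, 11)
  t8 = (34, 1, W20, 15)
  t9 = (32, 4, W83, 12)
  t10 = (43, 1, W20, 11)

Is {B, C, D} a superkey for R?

No

Rows 1 and 6 have the same {B, C, D} value (B=6, C=W83, D=12) but are distinct tuples, so {B, C, D} does not determine every attribute — not a superkey.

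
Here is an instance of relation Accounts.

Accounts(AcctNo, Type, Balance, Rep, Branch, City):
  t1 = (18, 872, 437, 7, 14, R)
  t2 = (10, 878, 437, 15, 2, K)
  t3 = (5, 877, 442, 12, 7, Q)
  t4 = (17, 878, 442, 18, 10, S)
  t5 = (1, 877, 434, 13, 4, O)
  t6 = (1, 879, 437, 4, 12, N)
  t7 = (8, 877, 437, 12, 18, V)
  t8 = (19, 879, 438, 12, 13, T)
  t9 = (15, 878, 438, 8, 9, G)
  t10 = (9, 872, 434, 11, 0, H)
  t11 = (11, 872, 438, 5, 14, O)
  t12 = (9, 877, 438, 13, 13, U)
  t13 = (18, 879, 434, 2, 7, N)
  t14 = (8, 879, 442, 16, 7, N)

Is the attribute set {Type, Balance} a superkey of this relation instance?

Yes

All 14 rows have distinct {Type, Balance} values, so {Type, Balance} → (all attributes) holds and {Type, Balance} is a superkey.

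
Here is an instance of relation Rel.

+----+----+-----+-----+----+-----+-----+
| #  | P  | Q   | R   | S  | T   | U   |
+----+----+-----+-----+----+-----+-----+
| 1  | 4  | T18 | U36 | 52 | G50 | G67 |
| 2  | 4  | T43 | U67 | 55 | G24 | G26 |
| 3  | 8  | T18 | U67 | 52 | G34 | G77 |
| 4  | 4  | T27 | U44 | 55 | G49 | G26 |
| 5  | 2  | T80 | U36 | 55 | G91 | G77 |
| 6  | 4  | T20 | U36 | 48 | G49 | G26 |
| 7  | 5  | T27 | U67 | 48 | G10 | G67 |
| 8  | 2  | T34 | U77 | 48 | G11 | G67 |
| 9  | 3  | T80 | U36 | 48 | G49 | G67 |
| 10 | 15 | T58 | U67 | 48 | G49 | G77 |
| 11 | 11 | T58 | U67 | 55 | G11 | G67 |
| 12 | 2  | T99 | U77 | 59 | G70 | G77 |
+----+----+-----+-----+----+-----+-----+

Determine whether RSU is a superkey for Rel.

Yes

All 12 rows have distinct RSU values, so RSU → (all attributes) holds and RSU is a superkey.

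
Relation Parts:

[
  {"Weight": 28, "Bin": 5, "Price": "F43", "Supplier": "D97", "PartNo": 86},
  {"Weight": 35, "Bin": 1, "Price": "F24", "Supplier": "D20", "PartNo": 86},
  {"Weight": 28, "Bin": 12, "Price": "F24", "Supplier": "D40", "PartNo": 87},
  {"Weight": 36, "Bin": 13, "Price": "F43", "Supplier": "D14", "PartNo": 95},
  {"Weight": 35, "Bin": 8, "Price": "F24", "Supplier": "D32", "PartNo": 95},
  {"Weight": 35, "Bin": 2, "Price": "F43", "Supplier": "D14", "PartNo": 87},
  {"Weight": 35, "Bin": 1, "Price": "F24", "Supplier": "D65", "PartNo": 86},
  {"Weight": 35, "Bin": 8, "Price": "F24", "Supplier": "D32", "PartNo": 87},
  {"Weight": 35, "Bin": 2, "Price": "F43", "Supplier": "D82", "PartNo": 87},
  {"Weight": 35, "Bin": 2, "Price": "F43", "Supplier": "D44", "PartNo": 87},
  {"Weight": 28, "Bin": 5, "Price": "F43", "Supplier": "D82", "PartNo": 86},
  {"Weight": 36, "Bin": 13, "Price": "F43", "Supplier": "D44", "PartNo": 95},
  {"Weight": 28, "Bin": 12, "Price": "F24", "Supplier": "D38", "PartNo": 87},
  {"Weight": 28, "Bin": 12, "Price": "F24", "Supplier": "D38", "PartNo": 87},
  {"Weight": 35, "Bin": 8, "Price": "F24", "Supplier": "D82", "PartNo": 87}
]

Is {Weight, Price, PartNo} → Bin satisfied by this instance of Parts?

(Weight=28, Price=F43, PartNo=86): 2 rows → Bin = 5, 5 ✓
(Weight=35, Price=F24, PartNo=86): 2 rows → Bin = 1, 1 ✓
(Weight=28, Price=F24, PartNo=87): 3 rows → Bin = 12, 12, 12 ✓
(Weight=36, Price=F43, PartNo=95): 2 rows → Bin = 13, 13 ✓
(Weight=35, Price=F24, PartNo=95): 1 row → Bin = 8 ✓
(Weight=35, Price=F43, PartNo=87): 3 rows → Bin = 2, 2, 2 ✓
(Weight=35, Price=F24, PartNo=87): 2 rows → Bin = 8, 8 ✓
Every {Weight, Price, PartNo} value is associated with a single Bin value, so {Weight, Price, PartNo} → Bin holds.

Yes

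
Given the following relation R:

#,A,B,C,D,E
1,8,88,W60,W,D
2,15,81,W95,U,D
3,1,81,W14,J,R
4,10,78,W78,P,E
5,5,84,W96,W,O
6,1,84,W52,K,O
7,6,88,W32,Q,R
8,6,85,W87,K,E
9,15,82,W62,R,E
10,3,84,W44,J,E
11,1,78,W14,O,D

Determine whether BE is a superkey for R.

Rows 5 and 6 have the same BE value (B=84, E=O) but are distinct tuples, so BE does not determine every attribute — not a superkey.

No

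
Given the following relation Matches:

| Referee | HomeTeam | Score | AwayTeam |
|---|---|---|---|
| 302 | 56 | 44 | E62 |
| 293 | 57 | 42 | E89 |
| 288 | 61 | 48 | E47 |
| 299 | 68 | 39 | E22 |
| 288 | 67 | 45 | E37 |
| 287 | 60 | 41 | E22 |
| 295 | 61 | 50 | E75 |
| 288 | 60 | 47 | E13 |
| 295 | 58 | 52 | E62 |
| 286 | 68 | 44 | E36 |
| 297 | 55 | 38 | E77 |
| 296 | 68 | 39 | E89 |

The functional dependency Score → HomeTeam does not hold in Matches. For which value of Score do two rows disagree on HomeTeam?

Score=44: 2 rows → HomeTeam takes values {56, 68} — violation
Score=42: 1 row → HomeTeam = 57 ✓
Score=48: 1 row → HomeTeam = 61 ✓
Score=39: 2 rows → HomeTeam = 68, 68 ✓
Score=45: 1 row → HomeTeam = 67 ✓
Score=41: 1 row → HomeTeam = 60 ✓
Score=50: 1 row → HomeTeam = 61 ✓
Score=47: 1 row → HomeTeam = 60 ✓
Score=52: 1 row → HomeTeam = 58 ✓
Score=38: 1 row → HomeTeam = 55 ✓
The only Score value with inconsistent HomeTeam is Score=44.

44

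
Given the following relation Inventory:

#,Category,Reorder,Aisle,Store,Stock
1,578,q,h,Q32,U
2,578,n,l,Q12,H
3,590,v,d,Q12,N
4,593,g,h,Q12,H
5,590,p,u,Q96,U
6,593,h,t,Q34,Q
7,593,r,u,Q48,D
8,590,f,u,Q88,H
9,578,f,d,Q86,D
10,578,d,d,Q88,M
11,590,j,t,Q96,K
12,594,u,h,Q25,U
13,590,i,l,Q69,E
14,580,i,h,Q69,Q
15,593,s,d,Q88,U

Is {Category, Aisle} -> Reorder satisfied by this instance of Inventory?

(Category=578, Aisle=h): row 1 → Reorder = q ✓
(Category=578, Aisle=l): row 2 → Reorder = n ✓
(Category=590, Aisle=d): row 3 → Reorder = v ✓
(Category=593, Aisle=h): row 4 → Reorder = g ✓
(Category=590, Aisle=u): rows 5, 8 → Reorder takes values {p, f} — violation
(Category=593, Aisle=t): row 6 → Reorder = h ✓
(Category=593, Aisle=u): row 7 → Reorder = r ✓
(Category=578, Aisle=d): rows 9, 10 → Reorder takes values {f, d} — violation
(Category=590, Aisle=t): row 11 → Reorder = j ✓
(Category=594, Aisle=h): row 12 → Reorder = u ✓
(Category=590, Aisle=l): row 13 → Reorder = i ✓
(Category=580, Aisle=h): row 14 → Reorder = i ✓
(Category=593, Aisle=d): row 15 → Reorder = s ✓
Two rows agree on {Category, Aisle} but differ on Reorder, so {Category, Aisle} -> Reorder does not hold.

No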